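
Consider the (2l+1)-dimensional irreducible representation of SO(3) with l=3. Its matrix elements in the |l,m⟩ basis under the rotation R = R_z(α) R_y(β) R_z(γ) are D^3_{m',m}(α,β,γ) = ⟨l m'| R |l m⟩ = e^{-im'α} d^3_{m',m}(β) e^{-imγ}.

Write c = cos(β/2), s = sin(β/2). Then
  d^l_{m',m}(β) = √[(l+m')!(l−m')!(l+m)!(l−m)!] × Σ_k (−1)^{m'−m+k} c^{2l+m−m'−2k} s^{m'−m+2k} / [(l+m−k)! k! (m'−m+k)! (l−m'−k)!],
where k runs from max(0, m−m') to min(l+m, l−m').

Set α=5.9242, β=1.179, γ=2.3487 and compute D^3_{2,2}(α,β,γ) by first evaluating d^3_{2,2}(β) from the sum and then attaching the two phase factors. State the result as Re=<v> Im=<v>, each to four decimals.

Split into d^3_{2,2}(β=1.1790) × two z-phases.
With c≡cos(β/2)=0.831219 and s≡sin(β/2)=0.555945, N=[120·1·120·1]^{1/2}=120.000000
Admissible k: 0..1 (factorial args all ≥0)
  k=0: (−1)^0·120.0000/(120)·0.8312^6·0.5559^0 = +0.329831
  k=1: (−1)^1·120.0000/(24)·0.8312^4·0.5559^2 = -0.737727
d^3_{2,2}(1.1790) = +0.329831 -0.737727 = -0.407896
Phases: e^{-i·(2)·5.9242}=+0.753142+0.657858i, e^{-i·(2)·2.3487}=-0.014988+0.999888i ⇒ D=+0.272912-0.303147i

Re=0.2729 Im=-0.3031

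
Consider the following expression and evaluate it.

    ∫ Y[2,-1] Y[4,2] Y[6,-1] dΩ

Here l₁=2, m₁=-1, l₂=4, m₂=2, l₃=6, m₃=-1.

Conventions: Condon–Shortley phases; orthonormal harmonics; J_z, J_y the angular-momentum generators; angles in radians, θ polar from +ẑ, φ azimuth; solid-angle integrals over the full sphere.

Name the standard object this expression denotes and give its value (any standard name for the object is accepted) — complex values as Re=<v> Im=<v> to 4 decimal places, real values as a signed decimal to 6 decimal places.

Gaunt coefficient, -0.133065

This is a Gaunt coefficient — the integral of a triple product of spherical harmonics over the sphere.
m-sum 0 ✓  L=12 even ✓  2≤6≤6 ✓
Π(2lᵢ+1) = 5×9×13 = 585
triangle coeff Δ(2,4,6) = 1/6435
Σ_t [0,0]: t=0:+1/2304 = 1/2304
(3j)²=5/143 [(2 4 6; 0 0 0)], sign=+1
Σ_t [0,0]: t=0:+1/8640 = 1/8640
(3j)²=14/1287 [(2 4 6; -1 2 -1)], sign=-1
⇒ 4πI² = 350/1573
I = (-1)√(350/1573/(4π)) = -0.13306527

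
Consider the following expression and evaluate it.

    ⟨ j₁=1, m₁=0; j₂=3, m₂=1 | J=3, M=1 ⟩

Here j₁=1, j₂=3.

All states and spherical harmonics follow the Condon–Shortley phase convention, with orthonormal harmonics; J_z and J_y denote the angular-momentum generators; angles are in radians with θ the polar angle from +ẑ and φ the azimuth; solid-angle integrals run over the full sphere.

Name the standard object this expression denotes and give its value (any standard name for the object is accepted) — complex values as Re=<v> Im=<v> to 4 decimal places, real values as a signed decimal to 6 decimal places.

This is a Clebsch–Gordan (vector-coupling) coefficient.
j₁+j₂−J=1  J+j₁−j₂=1  J−j₁+j₂=5  j₁+j₂+J+1=8
(j₁±m₁, j₂±m₂, J±M) = (1,1,4,2,4,2)
P² = 48
sum k=0..1:
  [0] +1/24 = 1/24
  [1] −1/12 = -1/12
S = -1/24
C² = P²·S² = 1/12 ; C = -0.288675

Clebsch–Gordan coefficient, −√(1/12) ≈ -0.288675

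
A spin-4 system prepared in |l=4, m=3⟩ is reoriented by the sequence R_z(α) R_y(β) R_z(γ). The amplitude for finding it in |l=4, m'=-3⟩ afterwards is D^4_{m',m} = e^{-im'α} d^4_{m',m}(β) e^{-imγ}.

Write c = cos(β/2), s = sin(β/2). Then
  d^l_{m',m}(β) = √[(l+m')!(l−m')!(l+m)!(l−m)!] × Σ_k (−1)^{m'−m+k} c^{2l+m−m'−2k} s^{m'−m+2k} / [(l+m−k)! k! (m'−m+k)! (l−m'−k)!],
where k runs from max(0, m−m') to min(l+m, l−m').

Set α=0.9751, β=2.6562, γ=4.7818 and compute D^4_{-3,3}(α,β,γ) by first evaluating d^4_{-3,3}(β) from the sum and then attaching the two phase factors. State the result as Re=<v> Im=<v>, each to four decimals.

D^4_{-3,3}(0.9751,2.6562,4.7818) = e^{-i·-3·0.9751}·d^4_{-3,3}(2.6562)·e^{-i·3·4.7818}. Compute d first:
c=cos(2.656200/2)=0.240321, s=sin(2.656200/2)=0.970694; N=√[1·5040·5040·1]=5040.000000
The bounds max(0,m−m')=6 and min(l+m,l−m')=7 give 2 terms
  k=6: (−1)^0·5040.0000/(720)·0.2403^2·0.9707^6 = +0.338200
  k=7: (−1)^1·5040.0000/(5040)·0.2403^0·0.9707^8 = -0.788237
d^4_{-3,3}(2.6562) = +0.338200 -0.788237 = -0.450037
Attach z-rotation phases: D = e^{-i(-3)(0.9751)}·(-0.450037)·e^{-i(3)(4.7818)} = -0.185365-0.410090i

Re=-0.1854 Im=-0.4101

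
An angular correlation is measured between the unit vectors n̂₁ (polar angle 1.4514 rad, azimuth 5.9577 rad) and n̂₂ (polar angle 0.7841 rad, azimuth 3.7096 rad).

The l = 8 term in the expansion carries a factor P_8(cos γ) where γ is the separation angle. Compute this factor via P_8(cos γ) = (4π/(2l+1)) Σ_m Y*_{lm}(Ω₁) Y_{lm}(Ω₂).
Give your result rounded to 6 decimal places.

Summing Y*_{l m}(θ₁,φ₁)·Y_{l m}(θ₂,φ₂) over m ∈ [−8, 8]; prefactor 4π/(2·8+1) = 0.739198:
  [-8]  conj(Y_{8,-8})(Ω₁) = (-0.418100, -0.249322) ; Y_{8,-8}(Ω₂) = (-0.005341, 0.031430) ; Δ = (0.010069, -0.011809)
  [-7]  conj(Y_{8,-7})(Ω₁) = (-0.151841, -0.177516) ; Y_{8,-7}(Ω₂) = (0.085865, -0.094733) ; Δ = (-0.029854, -0.000858)
  [-6]  conj(Y_{8,-6})(Ω₁) = (0.105852, 0.263401) ; Y_{8,-6}(Ω₂) = (-0.293630, 0.080144) ; Δ = (-0.052191, -0.068859)
  [-5]  conj(Y_{8,-5})(Ω₁) = (0.014743, 0.260066) ; Y_{8,-5}(Ω₂) = (0.436372, 0.135730) ; Δ = (-0.028865, 0.115487)
  [-4]  conj(Y_{8,-4})(Ω₁) = (0.056257, -0.204179) ; Y_{8,-4}(Ω₂) = (-0.233445, -0.276463) ; Δ = (-0.069581, 0.032112)
  [-3]  conj(Y_{8,-3})(Ω₁) = (0.150483, -0.222654) ; Y_{8,-3}(Ω₂) = (-0.006743, -0.050310) ; Δ = (-0.012216, -0.006070)
  [-2]  conj(Y_{8,-2})(Ω₁) = (-0.141694, 0.107934) ; Y_{8,-2}(Ω₂) = (-0.161150, 0.346991) ; Δ = (-0.014618, -0.066560)
  [-1]  conj(Y_{8,-1})(Ω₁) = (-0.256926, 0.086709) ; Y_{8,-1}(Ω₂) = (0.113042, -0.072139) ; Δ = (-0.022788, 0.028336)
  [+0]  conj(Y_{8,0})(Ω₁) = (0.167962, -0.000000) ; Y_{8,0}(Ω₂) = (0.345546, 0.000000) ; Δ = (0.058039, 0.000000)
  [+1]  conj(Y_{8,1})(Ω₁) = (0.256926, 0.086709) ; Y_{8,1}(Ω₂) = (-0.113042, -0.072139) ; Δ = (-0.022788, -0.028336)
  [+2]  conj(Y_{8,2})(Ω₁) = (-0.141694, -0.107934) ; Y_{8,2}(Ω₂) = (-0.161150, -0.346991) ; Δ = (-0.014618, 0.066560)
  [+3]  conj(Y_{8,3})(Ω₁) = (-0.150483, -0.222654) ; Y_{8,3}(Ω₂) = (0.006743, -0.050310) ; Δ = (-0.012216, 0.006070)
  [+4]  conj(Y_{8,4})(Ω₁) = (0.056257, 0.204179) ; Y_{8,4}(Ω₂) = (-0.233445, 0.276463) ; Δ = (-0.069581, -0.032112)
  [+5]  conj(Y_{8,5})(Ω₁) = (-0.014743, 0.260066) ; Y_{8,5}(Ω₂) = (-0.436372, 0.135730) ; Δ = (-0.028865, -0.115487)
  [+6]  conj(Y_{8,6})(Ω₁) = (0.105852, -0.263401) ; Y_{8,6}(Ω₂) = (-0.293630, -0.080144) ; Δ = (-0.052191, 0.068859)
  [+7]  conj(Y_{8,7})(Ω₁) = (0.151841, -0.177516) ; Y_{8,7}(Ω₂) = (-0.085865, -0.094733) ; Δ = (-0.029854, 0.000858)
  [+8]  conj(Y_{8,8})(Ω₁) = (-0.418100, 0.249322) ; Y_{8,8}(Ω₂) = (-0.005341, -0.031430) ; Δ = (0.010069, 0.011809)
Total Σ_m = (-0.382051, 0.000000). Multiply by 0.739198: (-0.282411, 0.000000). P_8(cos γ) = -0.282411

-0.282411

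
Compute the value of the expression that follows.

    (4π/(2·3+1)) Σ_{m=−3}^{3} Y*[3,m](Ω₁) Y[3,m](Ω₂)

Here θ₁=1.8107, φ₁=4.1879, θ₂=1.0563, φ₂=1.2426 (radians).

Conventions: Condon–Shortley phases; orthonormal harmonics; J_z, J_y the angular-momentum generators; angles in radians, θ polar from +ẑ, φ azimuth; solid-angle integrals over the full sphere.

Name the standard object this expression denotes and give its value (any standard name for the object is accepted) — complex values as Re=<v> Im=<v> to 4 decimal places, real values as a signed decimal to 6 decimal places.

This sum is the spherical-harmonic addition theorem: it equals the Legendre polynomial P_l(cos γ) of the angle γ between the two directions.
Expand P_3 via completeness: Σ_{m} conj(Y_{3,m}) at Ω₁ times Y_{3,m} at Ω₂ —
  [-3]  conj(Y_{3,-3})(Ω₁) = (0.382392, -0.001021) ; Y_{3,-3}(Ω₂) = (-0.229300, 0.152273) ; Δ = (-0.087527, 0.058462)
  [-2]  conj(Y_{3,-2})(Ω₁) = (0.114208, -0.198630) ; Y_{3,-2}(Ω₂) = (-0.301931, -0.232590) ; Δ = (-0.080682, 0.033409)
  [-1]  conj(Y_{3,-1})(Ω₁) = (0.112827, 0.195021) ; Y_{3,-1}(Ω₂) = (0.019116, -0.056140) ; Δ = (0.013105, -0.002606)
  [+0]  conj(Y_{3,0})(Ω₁) = (0.240980, -0.000000) ; Y_{3,0}(Ω₂) = (-0.328567, 0.000000) ; Δ = (-0.079178, 0.000000)
  [+1]  conj(Y_{3,1})(Ω₁) = (-0.112827, 0.195021) ; Y_{3,1}(Ω₂) = (-0.019116, -0.056140) ; Δ = (0.013105, 0.002606)
  [+2]  conj(Y_{3,2})(Ω₁) = (0.114208, 0.198630) ; Y_{3,2}(Ω₂) = (-0.301931, 0.232590) ; Δ = (-0.080682, -0.033409)
  [+3]  conj(Y_{3,3})(Ω₁) = (-0.382392, -0.001021) ; Y_{3,3}(Ω₂) = (0.229300, 0.152273) ; Δ = (-0.087527, -0.058462)
Total Σ_m = (-0.389386, 0.000000). Multiply by 1.795196: (-0.699025, 0.000000). P_3(cos γ) = -0.699025

Legendre polynomial (addition theorem), -0.699025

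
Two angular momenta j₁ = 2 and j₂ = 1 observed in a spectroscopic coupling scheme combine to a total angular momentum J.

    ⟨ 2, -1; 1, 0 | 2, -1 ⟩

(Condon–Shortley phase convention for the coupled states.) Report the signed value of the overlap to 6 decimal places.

-0.408248  (= −√(1/6))

triangle: 1!×3!×1!/6! = 6/720
(j±m)!: 1!×3!×1!×1!×1!×3! = 36
prefactor² = (2J+1)×Δ×N² = 3/2
  k=0: +1/(0!×1!×3!×1!×0!×0!) = 1/6
  k=1: −1/(1!×0!×2!×0!×1!×1!) = -1/2
Σ = -1/3  ⇒  CG² = 3/2×(-1/3)² = 1/6
CG = −√(1/6) = -0.408248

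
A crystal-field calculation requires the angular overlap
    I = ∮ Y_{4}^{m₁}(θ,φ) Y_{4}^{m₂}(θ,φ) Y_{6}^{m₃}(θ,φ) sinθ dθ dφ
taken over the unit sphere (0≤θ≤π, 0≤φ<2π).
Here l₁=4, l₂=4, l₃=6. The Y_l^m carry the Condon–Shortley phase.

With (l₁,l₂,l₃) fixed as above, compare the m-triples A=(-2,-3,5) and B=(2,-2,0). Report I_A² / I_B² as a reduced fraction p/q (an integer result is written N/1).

l's match ⇒ only the (l;m) 3-j factors differ between A and B.
A: triangle coeff Δ(4,4,6) = 1/1261260; Σ_t [0,1]: t=0:+1/172800 t=1:−1/86400 = -1/172800; (3j)²=1/130 [(4 4 6; -2 -3 5)], sign=+1
B: triangle coeff Δ(4,4,6) = 1/1261260; Σ_t [0,2]: t=0:+1/4608 t=1:−1/14400 t=2:+1/1036800 = 77/518400; (3j)²=11/585 [(4 4 6; 2 -2 0)], sign=+1
I_A²/I_B² = (1/130)/(11/585) = 9/22

9/22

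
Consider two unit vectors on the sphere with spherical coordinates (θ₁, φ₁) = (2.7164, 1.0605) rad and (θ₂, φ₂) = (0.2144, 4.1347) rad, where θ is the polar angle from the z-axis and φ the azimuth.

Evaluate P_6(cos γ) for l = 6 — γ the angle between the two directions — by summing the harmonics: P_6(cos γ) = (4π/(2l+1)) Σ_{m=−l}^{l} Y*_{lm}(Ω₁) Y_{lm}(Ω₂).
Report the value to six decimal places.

0.581072

Summing Y*_{l m}(θ₁,φ₁)·Y_{l m}(θ₂,φ₂) over m ∈ [−6, 6]; prefactor 4π/(2·6+1) = 0.966644:
  m=-6: (0.002372, 0.000190) × (0.000042, 0.000014) = (0.000000, 0.000000)  (running Σ = (0.000000, 0.000000))
  m=-5: (-0.010131, 0.015127) × (-0.000179, -0.000690) = (0.000012, 0.000004)  (running Σ = (0.000012, 0.000004))
  m=-4: (-0.038054, -0.074843) × (-0.004684, 0.005130) = (0.000562, 0.000155)  (running Σ = (0.000575, 0.000160))
  m=-3: (0.255033, 0.010183) × (0.045383, 0.007430) = (0.011499, 0.002357)  (running Σ = (0.012073, 0.002517))
  m=-2: (-0.254643, 0.415143) × (-0.082674, -0.187432) = (0.098864, 0.013407)  (running Σ = (0.110937, 0.015923))
  m=-1: (-0.213978, -0.382276) × (-0.301106, 0.461911) = (0.241008, 0.016267)  (running Σ = (0.351944, 0.032190))
  m=0: (-0.176710, -0.000000) × (0.581546, 0.000000) = (-0.102765, -0.000000)  (running Σ = (0.249179, 0.032190))
  m=1: (0.213978, -0.382276) × (0.301106, 0.461911) = (0.241008, -0.016267)  (running Σ = (0.490187, 0.015923))
  m=2: (-0.254643, -0.415143) × (-0.082674, 0.187432) = (0.098864, -0.013407)  (running Σ = (0.589050, 0.002517))
  m=3: (-0.255033, 0.010183) × (-0.045383, 0.007430) = (0.011499, -0.002357)  (running Σ = (0.600549, 0.000160))
  m=4: (-0.038054, 0.074843) × (-0.004684, -0.005130) = (0.000562, -0.000155)  (running Σ = (0.601111, 0.000004))
  m=5: (0.010131, 0.015127) × (0.000179, -0.000690) = (0.000012, -0.000004)  (running Σ = (0.601123, 0.000000))
  m=6: (0.002372, -0.000190) × (0.000042, -0.000014) = (0.000000, -0.000000)  (running Σ = (0.601123, 0.000000))
Accumulated sum (0.601123, 0.000000); after 4π/(2l+1) scaling, (0.581072, 0.000000) ⇒ P_6 = 0.581072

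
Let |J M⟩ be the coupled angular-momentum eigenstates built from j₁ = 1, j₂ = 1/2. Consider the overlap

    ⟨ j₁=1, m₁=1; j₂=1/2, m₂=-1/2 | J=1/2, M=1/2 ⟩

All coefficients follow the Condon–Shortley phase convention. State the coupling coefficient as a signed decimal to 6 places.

triangle: 1!·1!·0!/3! = 1/6
(j±m)!: 2!·0!·0!·1!·1!·0! = 2
prefactor² = (2J+1)·Δ·N² = 2/3
  k=0: +1/(0!·1!·0!·0!·1!·0!) = 1
Σ = 1  ⇒  CG² = 2/3·1² = 2/3
CG = +√(2/3) = +0.816497

+√(2/3) = +0.816497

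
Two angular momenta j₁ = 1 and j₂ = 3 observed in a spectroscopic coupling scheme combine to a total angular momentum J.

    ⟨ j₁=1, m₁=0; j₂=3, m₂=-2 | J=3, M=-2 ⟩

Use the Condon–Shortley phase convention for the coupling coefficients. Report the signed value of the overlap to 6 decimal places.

+0.577350  (= +√(1/3))

√[7·1!1!5!/8! · 1!1!1!5!1!5!] = √(300)
  +(−1)^0/∏(0,1,1,1,0,4)! = 1/24  (running 1/24)
  +(−1)^1/∏(1,0,0,0,1,5)! = -1/120  (running 1/30)
⟨..|..⟩ = √(300)·(1/30) = +0.577350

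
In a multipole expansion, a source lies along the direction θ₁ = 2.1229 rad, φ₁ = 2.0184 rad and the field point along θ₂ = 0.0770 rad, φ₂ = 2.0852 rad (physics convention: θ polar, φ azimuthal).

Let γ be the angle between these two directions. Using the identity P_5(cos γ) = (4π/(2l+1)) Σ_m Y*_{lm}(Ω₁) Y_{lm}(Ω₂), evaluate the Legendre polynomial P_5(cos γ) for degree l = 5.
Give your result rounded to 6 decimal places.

-0.177624

Expand P_5 via completeness: Σ_{m} conj(Y_{5,m}) at Ω₁ times Y_{5,m} at Ω₂ —
  m=-5: (-0.163132, -0.128506) × (-0.000001, 0.000001) = (0.000000, -0.000000)  (running Σ = (0.000000, -0.000000))
  m=-4: (0.088130, -0.394815) × (-0.000024, -0.000045) = (-0.000020, 0.000005)  (running Σ = (-0.000020, 0.000005))
  m=-3: (0.306942, -0.071216) × (0.001251, 0.000035) = (0.000386, -0.000078)  (running Σ = (0.000367, -0.000073))
  m=-2: (-0.070422, -0.087875) × (-0.010224, 0.016979) = (0.002212, -0.000297)  (running Σ = (0.002579, -0.000370))
  m=-1: (0.148955, -0.310256) × (-0.094976, -0.168053) = (-0.066287, 0.004435)  (running Σ = (-0.063708, 0.004064))
  m=0: (-0.031380, -0.000000) × (0.894449, 0.000000) = (-0.028068, -0.000000)  (running Σ = (-0.091776, 0.004064))
  m=1: (-0.148955, -0.310256) × (0.094976, -0.168053) = (-0.066287, -0.004435)  (running Σ = (-0.158062, -0.000370))
  m=2: (-0.070422, 0.087875) × (-0.010224, -0.016979) = (0.002212, 0.000297)  (running Σ = (-0.155850, -0.000073))
  m=3: (-0.306942, -0.071216) × (-0.001251, 0.000035) = (0.000386, 0.000078)  (running Σ = (-0.155464, 0.000005))
  m=4: (0.088130, 0.394815) × (-0.000024, 0.000045) = (-0.000020, -0.000005)  (running Σ = (-0.155484, -0.000000))
  m=5: (0.163132, -0.128506) × (0.000001, 0.000001) = (0.000000, 0.000000)  (running Σ = (-0.155484, 0.000000))
Total Σ_m = (-0.155484, 0.000000). Multiply by 1.142397: (-0.177624, 0.000000). P_5(cos γ) = -0.177624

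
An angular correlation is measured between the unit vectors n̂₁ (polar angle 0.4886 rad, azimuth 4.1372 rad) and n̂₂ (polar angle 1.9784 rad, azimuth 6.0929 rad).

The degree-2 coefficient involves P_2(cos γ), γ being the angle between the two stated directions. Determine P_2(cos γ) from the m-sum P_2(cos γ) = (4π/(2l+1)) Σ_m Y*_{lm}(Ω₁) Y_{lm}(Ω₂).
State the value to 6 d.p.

-0.107045

Expand P_2 via completeness: Σ_{m} conj(Y_{2,m}) at Ω₁ times Y_{2,m} at Ω₂ —
  m=-2: Y*=-0.034736+0.077695i  Y=+0.302281+0.120935i  product -0.019896+0.019285i
  m=-1: Y*=-0.174184-0.268673i  Y=-0.276082-0.053178i  product +0.033802+0.083438i
  m=+0: Y*=+0.422315-0.000000i  Y=-0.166708+0.000000i  product -0.070404+0.000000i
  m=+1: Y*=+0.174184-0.268673i  Y=+0.276082-0.053178i  product +0.033802-0.083438i
  m=+2: Y*=-0.034736-0.077695i  Y=+0.302281-0.120935i  product -0.019896-0.019285i
Accumulated sum -0.042592+0.000000i; after 4π/(2l+1) scaling, -0.107045+0.000000i ⇒ P_2 = -0.107045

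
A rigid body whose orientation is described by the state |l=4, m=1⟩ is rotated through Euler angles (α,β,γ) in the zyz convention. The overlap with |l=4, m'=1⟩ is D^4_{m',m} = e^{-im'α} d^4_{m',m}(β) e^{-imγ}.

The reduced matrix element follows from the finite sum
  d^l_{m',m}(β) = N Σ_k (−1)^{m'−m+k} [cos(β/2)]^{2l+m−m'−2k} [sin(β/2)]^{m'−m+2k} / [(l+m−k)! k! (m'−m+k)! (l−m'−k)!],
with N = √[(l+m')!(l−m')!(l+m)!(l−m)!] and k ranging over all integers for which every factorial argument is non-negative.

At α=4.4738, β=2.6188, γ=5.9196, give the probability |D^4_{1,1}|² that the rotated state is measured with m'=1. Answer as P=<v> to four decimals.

P=0.1852

D^4_{1,1}(4.4738,2.6188,5.9196) = e^{-i·1·4.4738}·d^4_{1,1}(2.6188)·e^{-i·1·5.9196}. Compute d first:
c=cos(2.618800/2)=0.258430, s=sin(2.618800/2)=0.966030; N=√[120·6·120·6]=720.000000
k∈{0,1,2,3} keeps every argument non-negative
  k=0: (−1)^0·720.0000/(720)·0.2584^8·0.9660^0 = +0.000020
  k=1: (−1)^1·720.0000/(48)·0.2584^6·0.9660^2 = -0.004170
  k=2: (−1)^2·720.0000/(24)·0.2584^4·0.9660^4 = +0.116534
  k=3: (−1)^3·720.0000/(72)·0.2584^2·0.9660^6 = -0.542786
d^4_{1,1}(2.6188) = +0.000020 -0.004170 +0.116534 -0.542786 = -0.430402
|D^4_{1,1}|² = |d^4_{1,1}(β)|² = (-0.430402)² = 0.185246 (the z-rotation phases have unit modulus)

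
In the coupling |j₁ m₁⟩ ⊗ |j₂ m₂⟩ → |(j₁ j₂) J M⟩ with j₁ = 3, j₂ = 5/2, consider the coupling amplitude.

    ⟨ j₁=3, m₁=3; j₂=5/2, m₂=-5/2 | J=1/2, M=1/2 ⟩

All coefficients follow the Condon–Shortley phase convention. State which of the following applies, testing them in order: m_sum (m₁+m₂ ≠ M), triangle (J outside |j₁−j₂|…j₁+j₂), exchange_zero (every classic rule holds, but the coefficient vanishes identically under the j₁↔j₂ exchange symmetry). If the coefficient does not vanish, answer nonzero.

nonzero

m-sum: m₁+m₂ = 3+(-5/2) = 1/2, M = 1/2  ✓
triangle: |j₁−j₂| = 1/2 ≤ J = 1/2 ≤ j₁+j₂ = 11/2  ✓
exchange: j₁≠j₂ or m₁≠m₂ — the exchange symmetry imposes no constraint here
value check: CG = +√(2/7) = +0.534522 ≠ 0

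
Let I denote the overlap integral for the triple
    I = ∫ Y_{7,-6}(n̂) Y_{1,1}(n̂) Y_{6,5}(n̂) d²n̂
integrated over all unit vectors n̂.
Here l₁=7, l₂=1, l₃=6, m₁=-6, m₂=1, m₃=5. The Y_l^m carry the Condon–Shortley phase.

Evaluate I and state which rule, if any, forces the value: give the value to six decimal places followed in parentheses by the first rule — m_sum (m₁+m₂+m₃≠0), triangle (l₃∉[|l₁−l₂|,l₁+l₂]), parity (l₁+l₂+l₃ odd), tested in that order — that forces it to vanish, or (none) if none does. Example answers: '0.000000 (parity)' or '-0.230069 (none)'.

0.309019 (none)

m-sum 0 ✓  L=14 even ✓  6≤6≤8 ✓
Π(2lᵢ+1) = 15×3×13 = 585
triangle coeff Δ(7,1,6) = 1/1365
Σ_t [1,1]: t=1:−1/518400 = -1/518400
(3j)²=7/195 [(7 1 6; 0 0 0)], sign=-1
Σ_t [2,2]: t=2:+1/79833600 = 1/79833600
(3j)²=2/35 [(7 1 6; -6 1 5)], sign=-1
⇒ 4πI² = 6/5
I = (+1)√(6/5/(4π)) = 0.30901936
No selection rule forces the value: the integral is nonzero (none).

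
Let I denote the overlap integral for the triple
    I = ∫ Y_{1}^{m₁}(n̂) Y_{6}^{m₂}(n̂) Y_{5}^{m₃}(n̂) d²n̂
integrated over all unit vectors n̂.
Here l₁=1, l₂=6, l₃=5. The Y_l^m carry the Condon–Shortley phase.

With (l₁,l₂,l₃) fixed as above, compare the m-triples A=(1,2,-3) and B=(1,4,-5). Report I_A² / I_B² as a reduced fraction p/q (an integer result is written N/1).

Shared (l₁,l₂,l₃)=(1,6,5): N and (l;000)² cancel in I_A²/I_B².
A: Δ = 2!·0!·10!/13! = 1/858; Racah Σ t=0..0: t=0:+1/161280 = 1/161280; ⇒ 3j(1 6 5; 1 2 -3)² = 1/143, sgn +1
B: Δ = 2!·0!·10!/13! = 1/858; Racah Σ t=0..0: t=0:+1/7257600 = 1/7257600; ⇒ 3j(1 6 5; 1 4 -5)² = 1/858, sgn +1
I_A²/I_B² = (1/143)/(1/858) = 6/1

6/1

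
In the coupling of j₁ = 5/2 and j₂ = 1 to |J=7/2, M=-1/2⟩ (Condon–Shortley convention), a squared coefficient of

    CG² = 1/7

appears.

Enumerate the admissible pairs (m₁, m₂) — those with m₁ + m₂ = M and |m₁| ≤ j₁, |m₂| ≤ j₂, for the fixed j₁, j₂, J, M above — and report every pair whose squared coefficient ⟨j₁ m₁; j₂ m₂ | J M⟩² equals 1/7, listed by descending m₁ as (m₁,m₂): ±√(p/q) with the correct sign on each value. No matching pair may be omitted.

(-3/2,1): +√(1/7)

Admissible pairs with m₁+m₂ = M = -1/2: (-3/2,1), (-1/2,0), (1/2,-1)
  (m₁,m₂)=(1/2,-1): CG² = 2/7, CG = +√(2/7)
  (m₁,m₂)=(-1/2,0): CG² = 4/7, CG = +√(4/7)
  (m₁,m₂)=(-3/2,1): CG² = 1/7, CG = +√(1/7)   ← matches the target
Pairs with CG² = 1/7: (-3/2,1): +√(1/7)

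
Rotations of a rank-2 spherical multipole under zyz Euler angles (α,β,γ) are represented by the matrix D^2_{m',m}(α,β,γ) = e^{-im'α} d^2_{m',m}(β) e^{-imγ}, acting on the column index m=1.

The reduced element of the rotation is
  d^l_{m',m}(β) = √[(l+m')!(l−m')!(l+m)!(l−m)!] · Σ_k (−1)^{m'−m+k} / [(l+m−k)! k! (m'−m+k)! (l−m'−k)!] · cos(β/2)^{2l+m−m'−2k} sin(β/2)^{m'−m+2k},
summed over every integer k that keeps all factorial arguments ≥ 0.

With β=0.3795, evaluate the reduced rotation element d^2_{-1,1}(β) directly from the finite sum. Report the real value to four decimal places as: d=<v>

d=0.1017

d^2_{-1,1}(β=0.3795) via the finite sum:
Half-angle: c=0.982051, s=0.188613. N=√(1·6·6·1)=6.000000
The bounds max(0,m−m')=2 and min(l+m,l−m')=3 give 2 terms
  k=2: (−1)^0·6.0000/(2)·0.9821^2·0.1886^2 = +0.102928
  k=3: (−1)^1·6.0000/(6)·0.9821^0·0.1886^4 = -0.001266
d^2_{-1,1}(0.3795) = +0.102928 -0.001266 = +0.101663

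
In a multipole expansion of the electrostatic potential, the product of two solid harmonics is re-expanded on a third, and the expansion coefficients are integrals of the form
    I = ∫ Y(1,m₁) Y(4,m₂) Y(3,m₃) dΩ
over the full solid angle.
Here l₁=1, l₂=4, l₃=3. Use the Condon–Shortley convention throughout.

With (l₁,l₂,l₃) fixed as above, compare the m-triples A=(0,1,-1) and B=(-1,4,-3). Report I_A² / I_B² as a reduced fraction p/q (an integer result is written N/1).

15/28

Shared (l₁,l₂,l₃)=(1,4,3): N and (l;000)² cancel in I_A²/I_B².
A: Δ = 2!·0!·6!/9! = 1/252; Racah Σ t=1..1: t=1:−1/48 = -1/48; ⇒ 3j(1 4 3; 0 1 -1)² = 5/84, sgn -1
B: Δ = 2!·0!·6!/9! = 1/252; Racah Σ t=2..2: t=2:+1/1440 = 1/1440; ⇒ 3j(1 4 3; -1 4 -3)² = 1/9, sgn +1
I_A²/I_B² = (5/84)/(1/9) = 15/28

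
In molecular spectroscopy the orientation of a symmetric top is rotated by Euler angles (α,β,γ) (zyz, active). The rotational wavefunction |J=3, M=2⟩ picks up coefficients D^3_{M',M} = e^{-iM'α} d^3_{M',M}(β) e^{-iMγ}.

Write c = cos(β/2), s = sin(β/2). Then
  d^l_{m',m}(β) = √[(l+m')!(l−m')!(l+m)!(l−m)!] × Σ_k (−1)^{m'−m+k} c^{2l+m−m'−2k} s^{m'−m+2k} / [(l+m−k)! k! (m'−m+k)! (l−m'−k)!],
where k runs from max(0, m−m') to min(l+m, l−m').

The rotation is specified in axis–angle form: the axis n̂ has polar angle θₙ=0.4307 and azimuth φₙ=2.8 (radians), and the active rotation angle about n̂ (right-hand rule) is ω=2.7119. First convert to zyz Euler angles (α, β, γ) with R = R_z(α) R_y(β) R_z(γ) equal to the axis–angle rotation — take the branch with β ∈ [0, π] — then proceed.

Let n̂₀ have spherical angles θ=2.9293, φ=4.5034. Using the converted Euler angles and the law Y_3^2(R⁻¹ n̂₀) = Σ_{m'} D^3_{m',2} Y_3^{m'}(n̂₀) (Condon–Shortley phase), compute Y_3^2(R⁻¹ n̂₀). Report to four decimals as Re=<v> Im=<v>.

Re=-0.3383 Im=-0.1246

Axis–angle → zyz. n̂ = (sinθₙcosφₙ, sinθₙsinφₙ, cosθₙ) = (-0.393384, +0.139860, +0.908674), ω = 2.7119.
R = I cosω + sinω [n̂]ₓ + (1−cosω) n̂n̂ᵀ gives
  R = [-0.613659, -0.483582, -0.624157; +0.273510, -0.871750, +0.406502; -0.740685, +0.078740, +0.667222]
β = atan2(√(R₁₃²+R₂₃²), R₃₃) = 0.840324; α = atan2(R₂₃, R₁₃) mod 2π = 2.564317; γ = atan2(R₃₂, −R₃₁) mod 2π = 0.105910
Need the full column D^3_{m',2} for m'=−3..3 at α=2.5643, β=0.8403, γ=0.1059.
cos(β/2)=0.913023, sin(β/2)=0.407908
d^3_{-3,2}: single k=5 term ⇒ +0.025256;  D = +0.009200+0.023521i
d^3_{-2,2}: k∈[4..5] ⇒ +0.115394 -0.004607 = +0.110787;  D = +0.022490-0.108481i
d^3_{-1,2}: k∈[3..4] ⇒ +0.326710 -0.032606 = +0.294104;  D = -0.207193+0.208730i
d^3_{0,2}: k∈[2..3] ⇒ +0.633304 -0.126408 = +0.506896;  D = +0.495567-0.106569i
d^3_{1,2}: k∈[1..2] ⇒ +0.818410 -0.326710 = +0.491700;  D = -0.459229-0.175721i
d^3_{2,2}: k∈[0..1] ⇒ +0.579282 -0.578125 = +0.001157;  D = +0.000680+0.000937i
d^3_{3,2}: single k=0 term ⇒ -0.633938;  D = +0.032183+0.633120i
Y_3^{m'}(θ=2.9293,φ=4.5034) and Σ D·Y over m':
  (+0.0092+0.0235i)·(+0.0023-0.0032i)  (+0.0225-0.1085i)·(+0.0405+0.0180i)  (-0.2072+0.2087i)·(-0.0534+0.2517i)  (+0.4956-0.1066i)·(-0.6486+0.0000i)  (-0.4592-0.1757i)·(+0.0534+0.2517i)  (+0.0007+0.0009i)·(+0.0405-0.0180i)  (+0.0322+0.6331i)·(-0.0023-0.0032i)
Y_3^2(R⁻¹ n̂) = -0.338263-0.124605i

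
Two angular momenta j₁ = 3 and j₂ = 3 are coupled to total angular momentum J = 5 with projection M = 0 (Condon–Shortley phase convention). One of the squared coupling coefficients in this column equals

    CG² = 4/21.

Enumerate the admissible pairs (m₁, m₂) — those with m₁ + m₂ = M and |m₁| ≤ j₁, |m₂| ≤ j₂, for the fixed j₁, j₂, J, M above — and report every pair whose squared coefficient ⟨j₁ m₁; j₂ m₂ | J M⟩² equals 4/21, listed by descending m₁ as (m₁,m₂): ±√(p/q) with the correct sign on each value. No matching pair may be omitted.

Admissible pairs with m₁+m₂ = M = 0: (-3,3), (-2,2), (-1,1), (0,0), (1,-1), (2,-2), (3,-3)
  (m₁,m₂)=(3,-3): CG² = 1/84, CG = +√(1/84)
  (m₁,m₂)=(2,-2): CG² = 4/21, CG = +√(4/21)   ← matches the target
  (m₁,m₂)=(1,-1): CG² = 25/84, CG = +√(25/84)
  (m₁,m₂)=(0,0): CG² = 0/1, CG = 0
  (m₁,m₂)=(-1,1): CG² = 25/84, CG = −√(25/84)
  (m₁,m₂)=(-2,2): CG² = 4/21, CG = −√(4/21)   ← matches the target
  (m₁,m₂)=(-3,3): CG² = 1/84, CG = −√(1/84)
Pairs with CG² = 4/21: (2,-2): +√(4/21); (-2,2): −√(4/21)

(2,-2): +√(4/21); (-2,2): −√(4/21)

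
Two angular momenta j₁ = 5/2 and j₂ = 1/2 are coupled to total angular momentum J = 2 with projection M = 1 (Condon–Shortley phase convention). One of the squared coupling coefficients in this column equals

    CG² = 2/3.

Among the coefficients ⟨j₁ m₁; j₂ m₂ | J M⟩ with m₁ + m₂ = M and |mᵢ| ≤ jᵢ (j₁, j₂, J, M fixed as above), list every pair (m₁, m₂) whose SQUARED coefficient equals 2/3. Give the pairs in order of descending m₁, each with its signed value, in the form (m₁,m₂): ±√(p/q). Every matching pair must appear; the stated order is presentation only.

Admissible pairs with m₁+m₂ = M = 1: (1/2,1/2), (3/2,-1/2)
  (m₁,m₂)=(3/2,-1/2): CG² = 2/3, CG = +√(2/3)   ← matches the target
  (m₁,m₂)=(1/2,1/2): CG² = 1/3, CG = −√(1/3)
Pairs with CG² = 2/3: (3/2,-1/2): +√(2/3)

(3/2,-1/2): +√(2/3)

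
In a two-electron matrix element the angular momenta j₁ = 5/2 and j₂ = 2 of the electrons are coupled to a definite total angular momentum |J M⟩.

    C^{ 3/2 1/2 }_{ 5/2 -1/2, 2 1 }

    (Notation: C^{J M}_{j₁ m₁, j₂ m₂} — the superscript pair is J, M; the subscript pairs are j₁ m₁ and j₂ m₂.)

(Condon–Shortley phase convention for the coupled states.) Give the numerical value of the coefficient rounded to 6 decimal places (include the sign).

√[4·3!2!1!/7! · 2!3!3!1!2!1!] = √(48/35)
  +(−1)^2/∏(2,1,1,1,1,0)! = 1/2  (running 1/2)
  +(−1)^3/∏(3,0,0,0,2,1)! = -1/12  (running 5/12)
⟨..|..⟩ = √(48/35)·(5/12) = +0.487950

+√(5/21) ≈ +0.487950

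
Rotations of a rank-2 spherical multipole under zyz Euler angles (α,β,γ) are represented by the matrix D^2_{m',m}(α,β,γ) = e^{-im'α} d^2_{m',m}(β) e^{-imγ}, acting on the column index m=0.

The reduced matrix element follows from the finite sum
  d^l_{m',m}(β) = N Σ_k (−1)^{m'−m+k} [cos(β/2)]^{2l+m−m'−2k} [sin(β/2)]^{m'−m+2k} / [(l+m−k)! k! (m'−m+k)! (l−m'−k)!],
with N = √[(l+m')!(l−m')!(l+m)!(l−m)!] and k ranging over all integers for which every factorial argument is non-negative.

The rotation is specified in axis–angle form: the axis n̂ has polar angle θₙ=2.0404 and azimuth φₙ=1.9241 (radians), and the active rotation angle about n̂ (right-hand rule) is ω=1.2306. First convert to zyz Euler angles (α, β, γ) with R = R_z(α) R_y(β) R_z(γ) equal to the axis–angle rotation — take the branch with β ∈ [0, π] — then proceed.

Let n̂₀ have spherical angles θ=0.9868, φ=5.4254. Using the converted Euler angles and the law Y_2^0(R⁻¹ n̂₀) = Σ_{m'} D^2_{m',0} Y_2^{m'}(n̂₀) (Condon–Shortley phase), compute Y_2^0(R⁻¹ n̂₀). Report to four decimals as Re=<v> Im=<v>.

Re=0.1697 Im=0.0000

Axis–angle → zyz. n̂ = (sinθₙcosφₙ, sinθₙsinφₙ, cosθₙ) = (-0.308544, +0.836669, -0.452533), ω = 1.2306.
R = I cosω + sinω [n̂]ₓ + (1−cosω) n̂n̂ᵀ gives
  R = [+0.397106, +0.254586, +0.881755; -0.598610, +0.800111, +0.038576; -0.695682, -0.543146, +0.470127]
β = atan2(√(R₁₃²+R₂₃²), R₃₃) = 1.081362; α = atan2(R₂₃, R₁₃) mod 2π = 0.043721; γ = atan2(R₃₂, −R₃₁) mod 2π = 5.620299
Need the full column D^2_{m',0} for m'=−2..2 at α=0.0437, β=1.0814, γ=5.6203.
cos(β/2)=0.857358, sin(β/2)=0.514720
d^2_{-2,0}: single k=2 term ⇒ +0.477026;  D = +0.475204+0.041659i
d^2_{-1,0}: k∈[1..2] ⇒ +0.794573 -0.286385 = +0.508188;  D = +0.507702+0.022212i
d^2_{0,0}: k∈[0..2] ⇒ +0.540318 -0.778981 +0.070191 = -0.168471;  D = -0.168471+0.000000i
d^2_{1,0}: k∈[0..1] ⇒ -0.794573 +0.286385 = -0.508188;  D = -0.507702+0.022212i
d^2_{2,0}: single k=0 term ⇒ +0.477026;  D = +0.475204-0.041659i
Y_2^{m'}(θ=0.9868,φ=5.4254) and Σ D·Y over m':
  (+0.4752+0.0417i)·(-0.0388+0.2660i)  (+0.5077+0.0222i)·(+0.2324+0.2688i)  (-0.1685+0.0000i)·(-0.0278+0.0000i)  (-0.5077+0.0222i)·(-0.2324+0.2688i)  (+0.4752-0.0417i)·(-0.0388-0.2660i)
Y_2^0(R⁻¹ n̂) = +0.169733+0.000000i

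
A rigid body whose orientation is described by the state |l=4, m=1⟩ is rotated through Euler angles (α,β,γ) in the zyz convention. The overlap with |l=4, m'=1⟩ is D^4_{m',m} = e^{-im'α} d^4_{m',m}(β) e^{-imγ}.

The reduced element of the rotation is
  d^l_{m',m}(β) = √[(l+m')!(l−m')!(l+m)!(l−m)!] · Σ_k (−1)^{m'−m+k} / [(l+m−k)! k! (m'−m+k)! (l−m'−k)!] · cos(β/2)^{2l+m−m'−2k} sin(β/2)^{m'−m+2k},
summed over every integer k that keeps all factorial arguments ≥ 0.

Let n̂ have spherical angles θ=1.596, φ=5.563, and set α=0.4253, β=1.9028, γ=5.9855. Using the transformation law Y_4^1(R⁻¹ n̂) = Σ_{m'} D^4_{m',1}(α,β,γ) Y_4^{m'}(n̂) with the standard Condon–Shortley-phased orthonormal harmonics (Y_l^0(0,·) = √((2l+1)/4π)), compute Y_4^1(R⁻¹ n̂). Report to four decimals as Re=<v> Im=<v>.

Need the full column D^4_{m',1} for m'=−4..4 at α=0.4253, β=1.9028, γ=5.9855.
cos(β/2)=0.580544, sin(β/2)=0.814229
d^4_{-4,1}: single k=5 term ⇒ +0.524001;  D = -0.217530+0.476715i
d^4_{-3,1}: k∈[4..5] ⇒ +0.660458 -0.779507 = -0.119049;  D = +0.000332-0.119048i
d^4_{-2,1}: k∈[3..5] ⇒ +0.503419 -1.485402 +0.584383 = -0.397601;  D = -0.163037-0.362636i
d^4_{-1,1}: k∈[2..5] ⇒ +0.253807 -1.497778 +1.473129 -0.193185 = +0.035973;  D = +0.026974+0.023801i
d^4_{0,1}: k∈[1..4] ⇒ +0.080929 -0.955170 +1.878902 -0.615994 = +0.388667;  D = +0.371573+0.113999i
d^4_{1,1}: k∈[0..3] ⇒ +0.012903 -0.380710 +1.497778 -0.982086 = +0.147885;  D = +0.146682-0.018821i
d^4_{2,1}: k∈[0..2] ⇒ -0.076776 +0.755128 -0.990268 = -0.311916;  D = -0.265440+0.163809i
d^4_{3,1}: k∈[0..1] ⇒ +0.201453 -0.660458 = -0.459005;  D = -0.256356+0.380746i
d^4_{4,1}: single k=0 term ⇒ -0.266384;  D = -0.044354+0.262666i
Y_4^{m'}(θ=1.596,φ=5.563) and Σ D·Y over m':
  (-0.2175+0.4767i)·(-0.4270+0.1140i)  (+0.0003-0.1190i)·(+0.0175-0.0262i)  (-0.1630-0.3626i)·(-0.0433-0.3300i)  (+0.0270+0.0238i)·(+0.0268+0.0235i)  (+0.3716+0.1140i)·(+0.3153+0.0000i)  (+0.1467-0.0188i)·(-0.0268+0.0235i)  (-0.2654+0.1638i)·(-0.0433+0.3300i)  (-0.2564+0.3807i)·(-0.0175-0.0262i)  (-0.0444+0.2627i)·(-0.4270-0.1140i)
Y_4^1(R⁻¹ n̂) = +0.057448-0.321529i

Re=0.0574 Im=-0.3215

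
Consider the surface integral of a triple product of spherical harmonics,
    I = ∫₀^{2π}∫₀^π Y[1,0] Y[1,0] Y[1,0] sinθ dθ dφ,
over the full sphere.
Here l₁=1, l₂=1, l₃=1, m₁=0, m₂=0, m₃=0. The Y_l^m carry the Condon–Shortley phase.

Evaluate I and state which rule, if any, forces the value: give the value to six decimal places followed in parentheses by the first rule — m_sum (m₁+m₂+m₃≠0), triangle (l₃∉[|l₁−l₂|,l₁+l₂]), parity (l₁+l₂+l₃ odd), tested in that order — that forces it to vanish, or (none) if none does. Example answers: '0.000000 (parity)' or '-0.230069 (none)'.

0.000000 (parity)

L=3 odd ⇒ parity kills the (l;000) factor ⇒ I = 0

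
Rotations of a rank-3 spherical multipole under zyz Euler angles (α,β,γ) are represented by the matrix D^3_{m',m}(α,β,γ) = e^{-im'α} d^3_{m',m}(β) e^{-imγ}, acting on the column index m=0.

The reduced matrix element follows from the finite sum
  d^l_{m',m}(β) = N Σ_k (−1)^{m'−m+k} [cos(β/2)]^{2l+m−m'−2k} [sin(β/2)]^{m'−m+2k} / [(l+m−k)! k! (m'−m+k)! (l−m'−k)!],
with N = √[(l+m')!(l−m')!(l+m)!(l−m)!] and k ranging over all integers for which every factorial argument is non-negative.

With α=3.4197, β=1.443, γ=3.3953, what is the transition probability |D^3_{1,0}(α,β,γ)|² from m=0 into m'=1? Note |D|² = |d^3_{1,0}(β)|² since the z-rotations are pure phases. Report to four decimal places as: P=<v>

D^3_{1,0}(3.4197,1.4430,3.3953) = e^{-i·1·3.4197}·d^3_{1,0}(1.4430)·e^{-i·0·3.3953}. Compute d first:
c=cos(1.443000/2)=0.750816, s=sin(1.443000/2)=0.660512; N=√[24·2·6·6]=41.569219
Admissible k: 0..2 (factorial args all ≥0)
  k=0: (−1)^1·41.5692/(12)·0.7508^5·0.6605^1 = -0.545931
  k=1: (−1)^2·41.5692/(4)·0.7508^3·0.6605^3 = +1.267516
  k=2: (−1)^3·41.5692/(12)·0.7508^1·0.6605^5 = -0.326984
d^3_{1,0}(1.4430) = -0.545931 +1.267516 -0.326984 = +0.394601
|D^3_{1,0}|² = |d^3_{1,0}(β)|² = (+0.394601)² = 0.155710 (the z-rotation phases have unit modulus)

P=0.1557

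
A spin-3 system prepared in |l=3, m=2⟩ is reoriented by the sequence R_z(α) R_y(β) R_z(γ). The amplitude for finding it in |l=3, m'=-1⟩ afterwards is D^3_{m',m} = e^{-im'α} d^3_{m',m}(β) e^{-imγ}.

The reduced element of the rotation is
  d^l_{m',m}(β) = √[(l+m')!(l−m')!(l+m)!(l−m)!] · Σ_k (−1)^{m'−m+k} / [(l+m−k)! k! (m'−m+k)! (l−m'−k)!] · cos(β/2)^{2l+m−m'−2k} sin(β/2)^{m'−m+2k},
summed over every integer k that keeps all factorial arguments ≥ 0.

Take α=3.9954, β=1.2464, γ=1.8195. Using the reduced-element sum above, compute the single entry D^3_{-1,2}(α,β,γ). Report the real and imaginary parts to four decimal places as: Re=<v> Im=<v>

Re=0.4679 Im=0.1742

Split into d^3_{-1,2}(β=1.2464) × two z-phases.
Half-angle: c=0.812015, s=0.583637. N=√(2·24·120·1)=75.894664
Admissible k: 3..4 (factorial args all ≥0)
  k=3: (−1)^0·75.8947/(12)·0.8120^3·0.5836^3 = +0.673209
  k=4: (−1)^1·75.8947/(24)·0.8120^1·0.5836^5 = -0.173891
d^3_{-1,2}(1.2464) = +0.673209 -0.173891 = +0.499318
D = (-0.657118-0.753788i)·(+0.499318)·(-0.878823+0.477149i) = +0.467940+0.174213i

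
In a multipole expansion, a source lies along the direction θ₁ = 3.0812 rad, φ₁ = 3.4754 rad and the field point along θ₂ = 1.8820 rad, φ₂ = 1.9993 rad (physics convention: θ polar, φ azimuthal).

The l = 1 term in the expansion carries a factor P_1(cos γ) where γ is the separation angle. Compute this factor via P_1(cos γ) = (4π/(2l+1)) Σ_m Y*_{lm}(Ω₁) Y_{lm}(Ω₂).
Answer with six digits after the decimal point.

Term-by-term m-sum for l=1 (normalisation 4π/3 = 4.188790):
  [-1]  conj(Y_{1,-1})(Ω₁) = (-0.019702, -0.006832) ; Y_{1,-1}(Ω₂) = (-0.136661, -0.299162) ; Δ = (0.000648, 0.006828)
  [+0]  conj(Y_{1,0})(Ω₁) = (-0.487712, -0.000000) ; Y_{1,0}(Ω₂) = (-0.149612, 0.000000) ; Δ = (0.072968, 0.000000)
  [+1]  conj(Y_{1,1})(Ω₁) = (0.019702, -0.006832) ; Y_{1,1}(Ω₂) = (0.136661, -0.299162) ; Δ = (0.000648, -0.006828)
Accumulated sum (0.074265, 0.000000); after 4π/(2l+1) scaling, (0.311079, 0.000000) ⇒ P_1 = 0.311079

0.311079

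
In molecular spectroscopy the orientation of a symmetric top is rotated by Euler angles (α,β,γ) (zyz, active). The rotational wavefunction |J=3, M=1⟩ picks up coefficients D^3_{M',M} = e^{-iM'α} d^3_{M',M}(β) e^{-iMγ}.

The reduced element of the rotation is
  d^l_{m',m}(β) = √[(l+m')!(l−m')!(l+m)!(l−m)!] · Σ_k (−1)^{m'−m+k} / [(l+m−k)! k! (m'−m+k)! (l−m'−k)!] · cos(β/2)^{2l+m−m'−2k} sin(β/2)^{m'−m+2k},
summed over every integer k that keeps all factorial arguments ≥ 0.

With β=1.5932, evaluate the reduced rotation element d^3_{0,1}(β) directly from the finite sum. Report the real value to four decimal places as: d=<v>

d^3_{0,1}(β=1.5932) via the finite sum:
Half-angle: c=0.699142, s=0.714983. N=√(6·6·24·2)=41.569219
Admissible k: 1..3 (factorial args all ≥0)
  k=1: (−1)^0·41.5692/(12)·0.6991^5·0.7150^1 = +0.413726
  k=2: (−1)^1·41.5692/(4)·0.6991^3·0.7150^3 = -1.298060
  k=3: (−1)^2·41.5692/(12)·0.6991^1·0.7150^5 = +0.452517
d^3_{0,1}(1.5932) = +0.413726 -1.298060 +0.452517 = -0.431818

d=-0.4318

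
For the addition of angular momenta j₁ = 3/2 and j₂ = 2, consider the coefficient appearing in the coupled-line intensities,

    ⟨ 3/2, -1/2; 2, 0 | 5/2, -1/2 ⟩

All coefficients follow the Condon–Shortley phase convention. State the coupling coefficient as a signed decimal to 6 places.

√[6·1!2!3!/7! · 1!2!2!2!2!3!] = √(48/35)
  +(−1)^0/∏(0,1,2,2,0,1)! = 1/4  (running 1/4)
  +(−1)^1/∏(1,0,1,1,1,2)! = -1/2  (running -1/4)
⟨..|..⟩ = √(48/35)·(-1/4) = -0.292770

-0.292770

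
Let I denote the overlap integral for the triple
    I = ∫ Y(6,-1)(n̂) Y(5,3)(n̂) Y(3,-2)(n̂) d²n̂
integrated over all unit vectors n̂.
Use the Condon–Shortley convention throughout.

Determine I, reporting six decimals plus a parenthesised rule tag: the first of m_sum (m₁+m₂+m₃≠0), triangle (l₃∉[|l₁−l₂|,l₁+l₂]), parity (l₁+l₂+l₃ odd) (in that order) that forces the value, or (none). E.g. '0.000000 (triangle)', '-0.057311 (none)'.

0.166435 (none)

m-sum 0 ✓  L=14 even ✓  1≤3≤11 ✓
Π(2lᵢ+1) = 13×11×7 = 1001
triangle coeff Δ(6,5,3) = 1/675675
Σ_t [3,5]: t=3:−1/8640 t=4:+1/2304 t=5:−1/8640 = 7/34560
(3j)²=7/429 [(6 5 3; 0 0 0)], sign=-1
Σ_t [6,7]: t=6:+1/17280 t=7:−1/120960 = 1/20160
(3j)²=64/3003 [(6 5 3; -1 3 -2)], sign=-1
⇒ 4πI² = 448/1287
I = (+1)√(448/1287/(4π)) = 0.16643505
No selection rule forces the value: the integral is nonzero (none).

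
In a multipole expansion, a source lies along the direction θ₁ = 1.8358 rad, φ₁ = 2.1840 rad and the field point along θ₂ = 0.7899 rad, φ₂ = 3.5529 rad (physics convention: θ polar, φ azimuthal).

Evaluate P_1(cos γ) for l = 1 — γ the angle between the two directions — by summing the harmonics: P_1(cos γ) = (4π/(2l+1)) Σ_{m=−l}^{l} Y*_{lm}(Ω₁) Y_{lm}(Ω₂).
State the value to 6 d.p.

Summing Y*_{l m}(θ₁,φ₁)·Y_{l m}(θ₂,φ₂) over m ∈ [−1, 1]; prefactor 4π/(2·1+1) = 4.188790:
  m=-1: Y*=(-0.191888, 0.272685)  Y=(-0.224932, 0.098112)  product (0.016408, -0.080162)
  m=+0: Y*=(-0.127971, -0.000000)  Y=(0.343935, 0.000000)  product (-0.044014, -0.000000)
  m=+1: Y*=(0.191888, 0.272685)  Y=(0.224932, 0.098112)  product (0.016408, 0.080162)
Total Σ_m = (-0.011198, 0.000000). Multiply by 4.188790: (-0.046906, 0.000000). P_1(cos γ) = -0.046906

-0.046906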